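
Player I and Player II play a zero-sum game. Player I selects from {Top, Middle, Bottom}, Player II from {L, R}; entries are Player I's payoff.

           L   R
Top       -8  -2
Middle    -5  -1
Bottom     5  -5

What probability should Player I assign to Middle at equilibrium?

Row minima: Top → -8, Middle → -5, Bottom → -5; maximin = -5.
Column maxima: L → 5, R → -1; minimax = -1.
-5 ≠ -1, so there is no saddle point; optimal play is mixed.
Top is strictly dominated by Middle, so Player I never plays it.
On the remaining 2×2 (Middle, Bottom vs L, R):
Let Player I play Middle with probability p. Expected payoff against L: (-5)p + 5(1−p) = −10p + 5; against R: (-1)p + (-5)(1−p) = 4p − 5.
Setting these equal: −10p + 5 = 4p − 5 ⇒ −14p = -10 ⇒ p = 5/7, and the value is (-10)·(5/7) + 5 = -15/7.
For Player II: with q = P(L), equating Middle's and Bottom's payoffs gives −4q − 1 = 10q − 5 ⇒ q = 2/7.

5/7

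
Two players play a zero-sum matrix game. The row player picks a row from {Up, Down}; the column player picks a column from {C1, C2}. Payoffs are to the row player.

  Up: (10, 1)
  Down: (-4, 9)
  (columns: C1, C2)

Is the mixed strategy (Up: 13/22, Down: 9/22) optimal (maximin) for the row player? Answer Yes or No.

Yes

Against C1 this mix gives (13/22)·10 + (9/22)·(-4) = 47/11.
Against C2 this mix gives (13/22)·1 + (9/22)·9 = 47/11.
All of the column player's active replies (C1, C2) yield 47/11, and no column does worse for the row player. The mix makes the column player indifferent and guarantees 47/11, so it is optimal.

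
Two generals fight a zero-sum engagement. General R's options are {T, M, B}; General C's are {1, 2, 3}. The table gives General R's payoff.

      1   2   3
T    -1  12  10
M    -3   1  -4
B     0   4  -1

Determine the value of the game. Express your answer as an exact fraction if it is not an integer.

Row minima: T → -1, M → -4, B → -1; maximin = -1.
Column maxima: 1 → 0, 2 → 12, 3 → 10; minimax = 0.
-1 ≠ 0, so there is no saddle point; optimal play is mixed.
M is strictly dominated by T, so General R never plays it.
2 is strictly dominated by 1 (it gives General R strictly more in every row), so General C never plays it.
On the remaining 2×2 (T, B vs 1, 3):
Let General R play T with probability p. Expected payoff against 1: (-1)p + 0(1−p) = −p; against 3: 10p + (-1)(1−p) = 11p − 1.
Setting these equal: −p = 11p − 1 ⇒ −12p = -1 ⇒ p = 1/12, and the value is (-1)·(1/12) = -1/12.
For General C: with q = P(1), equating T's and B's payoffs gives −11q + 10 = q − 1 ⇒ q = 11/12.

-1/12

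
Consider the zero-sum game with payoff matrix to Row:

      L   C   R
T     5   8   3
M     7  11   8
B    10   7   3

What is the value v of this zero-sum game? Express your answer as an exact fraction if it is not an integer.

Row minima: T → 3, M → 7, B → 3; maximin = 7.
Column maxima: L → 10, C → 11, R → 8; minimax = 8.
7 ≠ 8, so there is no saddle point; optimal play is mixed.
T is strictly dominated by M, so Row never plays it.
C is strictly dominated by R (it gives Row strictly more in every row), so Column never plays it.
On the remaining 2×2 (M, B vs L, R):
Let Row play M with probability p. Expected payoff against L: 7p + 10(1−p) = −3p + 10; against R: 8p + 3(1−p) = 5p + 3.
Setting these equal: −3p + 10 = 5p + 3 ⇒ −8p = -7 ⇒ p = 7/8, and the value is (-3)·(7/8) + 10 = 59/8.
For Column: with q = P(L), equating M's and B's payoffs gives −q + 8 = 7q + 3 ⇒ q = 5/8.

59/8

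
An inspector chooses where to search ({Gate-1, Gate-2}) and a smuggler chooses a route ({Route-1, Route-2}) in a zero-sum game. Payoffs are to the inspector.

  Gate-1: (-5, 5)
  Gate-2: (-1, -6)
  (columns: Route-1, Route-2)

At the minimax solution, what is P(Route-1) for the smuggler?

Row minima: Gate-1 → -5, Gate-2 → -6; maximin = -5.
Column maxima: Route-1 → -1, Route-2 → 5; minimax = -1.
-5 ≠ -1, so there is no saddle point; optimal play is mixed.
Let the inspector play Gate-1 with probability p. Expected payoff against Route-1: (-5)p + (-1)(1−p) = −4p − 1; against Route-2: 5p + (-6)(1−p) = 11p − 6.
Setting these equal: −4p − 1 = 11p − 6 ⇒ −15p = -5 ⇒ p = 1/3, and the value is (-4)·(1/3) − 1 = -7/3.
For the smuggler: with q = P(Route-1), equating Gate-1's and Gate-2's payoffs gives −10q + 5 = 5q − 6 ⇒ q = 11/15.

11/15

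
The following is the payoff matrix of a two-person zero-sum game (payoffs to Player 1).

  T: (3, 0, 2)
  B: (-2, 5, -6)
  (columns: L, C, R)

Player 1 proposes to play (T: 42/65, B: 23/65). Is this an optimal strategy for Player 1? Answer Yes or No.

No

Against L this mix gives (42/65)·3 + (23/65)·(-2) = 16/13.
Against C this mix gives (42/65)·0 + (23/65)·5 = 23/13.
Against R this mix gives (42/65)·2 + (23/65)·(-6) = -54/65.
Player 2 will play R, holding Player 1 to -54/65. Shifting weight toward the row that does better against R would raise this floor (the equalizing mix achieves 10/13 against both R and C), so the proposed strategy is not optimal.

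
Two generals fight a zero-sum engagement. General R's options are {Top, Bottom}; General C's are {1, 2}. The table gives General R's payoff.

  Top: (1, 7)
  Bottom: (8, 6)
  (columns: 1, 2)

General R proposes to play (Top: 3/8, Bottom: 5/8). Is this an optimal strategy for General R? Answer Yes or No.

Against 1 this mix gives (3/8)·1 + (5/8)·8 = 43/8.
Against 2 this mix gives (3/8)·7 + (5/8)·6 = 51/8.
General C will play 1, holding General R to 43/8. Shifting weight toward the row that does better against 1 would raise this floor (the equalizing mix achieves 25/4 against both 1 and 2), so the proposed strategy is not optimal.

No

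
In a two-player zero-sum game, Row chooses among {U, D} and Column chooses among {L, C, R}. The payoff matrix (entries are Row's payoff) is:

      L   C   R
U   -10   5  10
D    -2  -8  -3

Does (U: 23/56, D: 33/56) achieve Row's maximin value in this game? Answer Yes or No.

Against L this mix gives (23/56)·(-10) + (33/56)·(-2) = -37/7.
Against C this mix gives (23/56)·5 + (33/56)·(-8) = -149/56.
Against R this mix gives (23/56)·10 + (33/56)·(-3) = 131/56.
Column will play L, holding Row to -37/7. Shifting weight toward the row that does better against L would raise this floor (the equalizing mix achieves -30/7 against both L and C), so the proposed strategy is not optimal.

No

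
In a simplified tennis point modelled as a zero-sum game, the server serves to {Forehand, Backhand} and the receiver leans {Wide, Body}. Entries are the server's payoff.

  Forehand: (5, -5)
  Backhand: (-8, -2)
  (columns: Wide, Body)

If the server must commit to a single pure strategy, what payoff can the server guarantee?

-5

Row minima: Forehand → -5, Backhand → -8.
The best of these is -5.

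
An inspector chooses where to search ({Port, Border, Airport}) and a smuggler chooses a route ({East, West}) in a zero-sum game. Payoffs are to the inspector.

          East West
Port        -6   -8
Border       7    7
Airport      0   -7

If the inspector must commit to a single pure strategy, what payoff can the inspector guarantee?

7

Row minima: Port → -8, Border → 7, Airport → -7.
The best of these is 7.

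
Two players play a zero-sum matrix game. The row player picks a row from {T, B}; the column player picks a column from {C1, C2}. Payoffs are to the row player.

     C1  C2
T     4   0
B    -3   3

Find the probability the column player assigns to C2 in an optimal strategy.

Row minima: T → 0, B → -3; maximin = 0.
Column maxima: C1 → 4, C2 → 3; minimax = 3.
0 ≠ 3, so there is no saddle point; optimal play is mixed.
Let the row player play T with probability p. Expected payoff against C1: 4p + (-3)(1−p) = 7p − 3; against C2: 0p + 3(1−p) = −3p + 3.
Setting these equal: 7p − 3 = −3p + 3 ⇒ 10p = 6 ⇒ p = 3/5, and the value is (7)·(3/5) − 3 = 6/5.
For the column player: with q = P(C1), equating T's and B's payoffs gives 4q = −6q + 3 ⇒ q = 3/10.

7/10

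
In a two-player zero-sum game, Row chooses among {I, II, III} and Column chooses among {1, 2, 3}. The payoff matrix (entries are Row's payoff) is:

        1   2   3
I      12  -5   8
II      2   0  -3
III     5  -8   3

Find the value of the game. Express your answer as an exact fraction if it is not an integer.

Row minima: I → -5, II → -3, III → -8; maximin = -3.
Column maxima: 1 → 12, 2 → 0, 3 → 8; minimax = 0.
-3 ≠ 0, so there is no saddle point; optimal play is mixed.
III is strictly dominated by I, so Row never plays it.
1 is strictly dominated by 2 (it gives Row strictly more in every row), so Column never plays it.
On the remaining 2×2 (I, II vs 2, 3):
Let Row play I with probability p. Expected payoff against 2: (-5)p + 0(1−p) = −5p; against 3: 8p + (-3)(1−p) = 11p − 3.
Setting these equal: −5p = 11p − 3 ⇒ −16p = -3 ⇒ p = 3/16, and the value is (-5)·(3/16) = -15/16.
For Column: with q = P(2), equating I's and II's payoffs gives −13q + 8 = 3q − 3 ⇒ q = 11/16.

-15/16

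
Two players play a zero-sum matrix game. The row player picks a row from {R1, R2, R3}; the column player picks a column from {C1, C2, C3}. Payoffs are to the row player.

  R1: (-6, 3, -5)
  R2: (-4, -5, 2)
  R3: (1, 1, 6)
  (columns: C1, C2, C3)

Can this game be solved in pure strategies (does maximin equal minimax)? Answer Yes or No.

Row minima: R1 → -6, R2 → -5, R3 → 1; maximin = 1.
Column maxima: C1 → 1, C2 → 3, C3 → 6; minimax = 1.
maximin = minimax = 1, so a saddle point exists.

Yes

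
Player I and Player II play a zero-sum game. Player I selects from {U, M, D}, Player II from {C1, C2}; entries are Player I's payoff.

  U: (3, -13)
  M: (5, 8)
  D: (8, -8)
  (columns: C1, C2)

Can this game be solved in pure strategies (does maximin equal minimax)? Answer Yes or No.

No

Row minima: U → -13, M → 5, D → -8; maximin = 5.
Column maxima: C1 → 8, C2 → 8; minimax = 8.
5 ≠ 8, so no pure-strategy equilibrium exists.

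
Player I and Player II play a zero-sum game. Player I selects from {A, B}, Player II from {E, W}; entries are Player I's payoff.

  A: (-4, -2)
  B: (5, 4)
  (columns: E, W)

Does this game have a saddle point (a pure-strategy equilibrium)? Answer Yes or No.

Row minima: A → -4, B → 4; maximin = 4.
Column maxima: E → 5, W → 4; minimax = 4.
maximin = minimax = 4, so a saddle point exists.

Yes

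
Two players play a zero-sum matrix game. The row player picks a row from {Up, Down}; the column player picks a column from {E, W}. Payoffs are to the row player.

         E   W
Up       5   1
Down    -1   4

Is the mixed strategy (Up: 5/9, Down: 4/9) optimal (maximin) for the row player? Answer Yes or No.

Yes

Against E this mix gives (5/9)·5 + (4/9)·(-1) = 7/3.
Against W this mix gives (5/9)·1 + (4/9)·4 = 7/3.
All of the column player's active replies (E, W) yield 7/3, and no column does worse for the row player. The mix makes the column player indifferent and guarantees 7/3, so it is optimal.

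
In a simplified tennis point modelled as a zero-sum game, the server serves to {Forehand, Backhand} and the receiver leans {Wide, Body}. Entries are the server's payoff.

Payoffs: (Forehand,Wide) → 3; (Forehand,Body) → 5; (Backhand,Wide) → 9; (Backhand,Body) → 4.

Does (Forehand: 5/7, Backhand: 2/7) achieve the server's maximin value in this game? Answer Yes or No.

Yes

Against Wide this mix gives (5/7)·3 + (2/7)·9 = 33/7.
Against Body this mix gives (5/7)·5 + (2/7)·4 = 33/7.
All of the receiver's active replies (Wide, Body) yield 33/7, and no column does worse for the server. The mix makes the receiver indifferent and guarantees 33/7, so it is optimal.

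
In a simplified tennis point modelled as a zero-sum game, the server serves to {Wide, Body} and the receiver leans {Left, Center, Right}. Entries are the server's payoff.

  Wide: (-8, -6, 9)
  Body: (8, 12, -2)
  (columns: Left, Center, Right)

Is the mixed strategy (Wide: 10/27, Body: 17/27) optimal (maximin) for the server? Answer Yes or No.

Against Left this mix gives (10/27)·(-8) + (17/27)·8 = 56/27.
Against Center this mix gives (10/27)·(-6) + (17/27)·12 = 16/3.
Against Right this mix gives (10/27)·9 + (17/27)·(-2) = 56/27.
All of the receiver's active replies (Left, Right) yield 56/27, and no column does worse for the server. The mix makes the receiver indifferent and guarantees 56/27, so it is optimal.

Yes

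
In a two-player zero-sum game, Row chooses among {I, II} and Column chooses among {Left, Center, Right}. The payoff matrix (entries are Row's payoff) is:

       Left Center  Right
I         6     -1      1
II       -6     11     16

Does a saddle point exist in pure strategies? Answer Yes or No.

No

Row minima: I → -1, II → -6; maximin = -1.
Column maxima: Left → 6, Center → 11, Right → 16; minimax = 6.
-1 ≠ 6, so no pure-strategy equilibrium exists.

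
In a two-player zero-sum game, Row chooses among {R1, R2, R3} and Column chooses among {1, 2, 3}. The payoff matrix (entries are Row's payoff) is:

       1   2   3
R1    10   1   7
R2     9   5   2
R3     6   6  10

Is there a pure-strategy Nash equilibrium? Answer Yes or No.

Row minima: R1 → 1, R2 → 2, R3 → 6; maximin = 6.
Column maxima: 1 → 10, 2 → 6, 3 → 10; minimax = 6.
maximin = minimax = 6, so a saddle point exists.

Yes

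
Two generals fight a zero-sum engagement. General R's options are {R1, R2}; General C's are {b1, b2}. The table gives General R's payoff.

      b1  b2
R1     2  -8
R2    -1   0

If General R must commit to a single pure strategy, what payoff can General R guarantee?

-1

Row minima: R1 → -8, R2 → -1.
The best of these is -1.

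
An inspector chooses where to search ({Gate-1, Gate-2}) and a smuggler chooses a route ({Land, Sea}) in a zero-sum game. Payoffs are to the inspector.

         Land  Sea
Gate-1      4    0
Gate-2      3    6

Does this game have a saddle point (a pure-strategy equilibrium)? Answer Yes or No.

No

Row minima: Gate-1 → 0, Gate-2 → 3; maximin = 3.
Column maxima: Land → 4, Sea → 6; minimax = 4.
3 ≠ 4, so no pure-strategy equilibrium exists.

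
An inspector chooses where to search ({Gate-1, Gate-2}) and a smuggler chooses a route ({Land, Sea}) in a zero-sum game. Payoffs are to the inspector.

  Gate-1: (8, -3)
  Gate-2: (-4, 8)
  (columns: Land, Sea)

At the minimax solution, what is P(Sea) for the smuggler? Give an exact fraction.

Row minima: Gate-1 → -3, Gate-2 → -4; maximin = -3.
Column maxima: Land → 8, Sea → 8; minimax = 8.
-3 ≠ 8, so there is no saddle point; optimal play is mixed.
Let the inspector play Gate-1 with probability p. Expected payoff against Land: 8p + (-4)(1−p) = 12p − 4; against Sea: (-3)p + 8(1−p) = −11p + 8.
Setting these equal: 12p − 4 = −11p + 8 ⇒ 23p = 12 ⇒ p = 12/23, and the value is (12)·(12/23) − 4 = 52/23.
For the smuggler: with q = P(Land), equating Gate-1's and Gate-2's payoffs gives 11q − 3 = −12q + 8 ⇒ q = 11/23.

12/23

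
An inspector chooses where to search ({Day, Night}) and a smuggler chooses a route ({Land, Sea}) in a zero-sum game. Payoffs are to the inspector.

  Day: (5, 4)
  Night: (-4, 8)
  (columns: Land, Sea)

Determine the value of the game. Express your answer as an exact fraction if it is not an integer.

56/13

Row minima: Day → 4, Night → -4; maximin = 4.
Column maxima: Land → 5, Sea → 8; minimax = 5.
4 ≠ 5, so there is no saddle point; optimal play is mixed.
Let the inspector play Day with probability p. Expected payoff against Land: 5p + (-4)(1−p) = 9p − 4; against Sea: 4p + 8(1−p) = −4p + 8.
Setting these equal: 9p − 4 = −4p + 8 ⇒ 13p = 12 ⇒ p = 12/13, and the value is (9)·(12/13) − 4 = 56/13.
For the smuggler: with q = P(Land), equating Day's and Night's payoffs gives q + 4 = −12q + 8 ⇒ q = 4/13.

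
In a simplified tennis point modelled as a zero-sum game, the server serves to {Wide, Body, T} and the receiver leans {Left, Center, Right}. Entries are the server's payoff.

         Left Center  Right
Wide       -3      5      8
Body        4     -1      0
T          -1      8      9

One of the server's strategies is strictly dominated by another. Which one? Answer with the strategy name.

Wide

T gives a strictly higher payoff than Wide against every column: -1 > -3, 8 > 5, 9 > 8.
So Wide is strictly dominated and the server never plays it.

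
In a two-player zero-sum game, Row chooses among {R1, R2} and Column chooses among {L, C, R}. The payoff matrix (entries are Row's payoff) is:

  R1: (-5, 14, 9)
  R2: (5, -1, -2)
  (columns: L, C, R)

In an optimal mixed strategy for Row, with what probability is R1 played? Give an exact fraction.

Row minima: R1 → -5, R2 → -2; maximin = -2.
Column maxima: L → 5, C → 14, R → 9; minimax = 5.
-2 ≠ 5, so there is no saddle point; optimal play is mixed.
C is strictly dominated by R (it gives Row strictly more in every row), so Column never plays it.
On the remaining 2×2 (R1, R2 vs L, R):
Let Row play R1 with probability p. Expected payoff against L: (-5)p + 5(1−p) = −10p + 5; against R: 9p + (-2)(1−p) = 11p − 2.
Setting these equal: −10p + 5 = 11p − 2 ⇒ −21p = -7 ⇒ p = 1/3, and the value is (-10)·(1/3) + 5 = 5/3.
For Column: with q = P(L), equating R1's and R2's payoffs gives −14q + 9 = 7q − 2 ⇒ q = 11/21.

1/3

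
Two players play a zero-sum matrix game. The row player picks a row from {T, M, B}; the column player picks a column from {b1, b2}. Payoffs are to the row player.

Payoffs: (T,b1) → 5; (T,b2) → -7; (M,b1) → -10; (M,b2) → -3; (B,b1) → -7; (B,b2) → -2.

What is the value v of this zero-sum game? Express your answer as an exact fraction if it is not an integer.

Row minima: T → -7, M → -10, B → -7; maximin = -7.
Column maxima: b1 → 5, b2 → -2; minimax = -2.
-7 ≠ -2, so there is no saddle point; optimal play is mixed.
M is strictly dominated by B, so the row player never plays it.
On the remaining 2×2 (T, B vs b1, b2):
Let the row player play T with probability p. Expected payoff against b1: 5p + (-7)(1−p) = 12p − 7; against b2: (-7)p + (-2)(1−p) = −5p − 2.
Setting these equal: 12p − 7 = −5p − 2 ⇒ 17p = 5 ⇒ p = 5/17, and the value is (12)·(5/17) − 7 = -59/17.
For the column player: with q = P(b1), equating T's and B's payoffs gives 12q − 7 = −5q − 2 ⇒ q = 5/17.

-59/17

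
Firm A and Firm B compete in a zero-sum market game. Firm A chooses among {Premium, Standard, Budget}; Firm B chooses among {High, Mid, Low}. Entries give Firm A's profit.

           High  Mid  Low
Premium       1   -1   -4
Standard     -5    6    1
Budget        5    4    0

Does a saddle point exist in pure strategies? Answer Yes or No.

No

Row minima: Premium → -4, Standard → -5, Budget → 0; maximin = 0.
Column maxima: High → 5, Mid → 6, Low → 1; minimax = 1.
0 ≠ 1, so no pure-strategy equilibrium exists.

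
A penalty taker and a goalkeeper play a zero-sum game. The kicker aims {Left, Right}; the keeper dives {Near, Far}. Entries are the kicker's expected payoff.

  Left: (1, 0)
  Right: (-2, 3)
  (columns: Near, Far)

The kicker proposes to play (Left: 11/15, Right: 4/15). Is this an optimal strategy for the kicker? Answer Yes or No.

No

Against Near this mix gives (11/15)·1 + (4/15)·(-2) = 1/5.
Against Far this mix gives (11/15)·0 + (4/15)·3 = 4/5.
The keeper will play Near, holding the kicker to 1/5. Shifting weight toward the row that does better against Near would raise this floor (the equalizing mix achieves 1/2 against both Near and Far), so the proposed strategy is not optimal.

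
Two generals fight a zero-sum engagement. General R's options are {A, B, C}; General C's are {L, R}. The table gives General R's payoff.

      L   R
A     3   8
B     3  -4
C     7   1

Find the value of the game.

Row minima: A → 3, B → -4, C → 1; maximin = 3.
Column maxima: L → 7, R → 8; minimax = 7.
3 ≠ 7, so there is no saddle point; optimal play is mixed.
B is strictly dominated by C, so General R never plays it.
On the remaining 2×2 (A, C vs L, R):
Let General R play A with probability p. Expected payoff against L: 3p + 7(1−p) = −4p + 7; against R: 8p + 1(1−p) = 7p + 1.
Setting these equal: −4p + 7 = 7p + 1 ⇒ −11p = -6 ⇒ p = 6/11, and the value is (-4)·(6/11) + 7 = 53/11.
For General C: with q = P(L), equating A's and C's payoffs gives −5q + 8 = 6q + 1 ⇒ q = 7/11.

53/11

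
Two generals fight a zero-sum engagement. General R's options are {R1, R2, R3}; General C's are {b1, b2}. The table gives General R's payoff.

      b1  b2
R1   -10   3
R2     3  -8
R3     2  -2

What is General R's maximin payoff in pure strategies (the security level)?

-2

Row minima: R1 → -10, R2 → -8, R3 → -2.
The best of these is -2.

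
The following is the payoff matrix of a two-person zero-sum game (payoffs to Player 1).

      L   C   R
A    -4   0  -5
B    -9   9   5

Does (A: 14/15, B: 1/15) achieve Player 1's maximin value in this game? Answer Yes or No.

Yes

Against L this mix gives (14/15)·(-4) + (1/15)·(-9) = -13/3.
Against C this mix gives (14/15)·0 + (1/15)·9 = 3/5.
Against R this mix gives (14/15)·(-5) + (1/15)·5 = -13/3.
All of Player 2's active replies (L, R) yield -13/3, and no column does worse for Player 1. The mix makes Player 2 indifferent and guarantees -13/3, so it is optimal.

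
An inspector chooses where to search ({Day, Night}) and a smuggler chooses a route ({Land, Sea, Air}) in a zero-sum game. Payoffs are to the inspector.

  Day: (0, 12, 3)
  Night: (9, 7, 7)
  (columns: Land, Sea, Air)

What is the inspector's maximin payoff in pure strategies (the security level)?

7

Row minima: Day → 0, Night → 7.
The best of these is 7.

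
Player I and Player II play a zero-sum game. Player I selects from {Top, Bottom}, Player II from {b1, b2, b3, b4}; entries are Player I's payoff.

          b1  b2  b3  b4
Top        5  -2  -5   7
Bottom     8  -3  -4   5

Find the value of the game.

-4

Row minima: Top → -5, Bottom → -4; maximin = -4.
Column maxima: b1 → 8, b2 → -2, b3 → -4, b4 → 7; minimax = -4.
Since maximin = minimax = -4, there is a saddle point and the value is -4.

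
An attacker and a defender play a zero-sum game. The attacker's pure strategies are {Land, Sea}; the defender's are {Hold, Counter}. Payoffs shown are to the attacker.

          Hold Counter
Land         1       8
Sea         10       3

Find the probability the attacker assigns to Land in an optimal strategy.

1/2

Row minima: Land → 1, Sea → 3; maximin = 3.
Column maxima: Hold → 10, Counter → 8; minimax = 8.
3 ≠ 8, so there is no saddle point; optimal play is mixed.
Let the attacker play Land with probability p. Expected payoff against Hold: 1p + 10(1−p) = −9p + 10; against Counter: 8p + 3(1−p) = 5p + 3.
Setting these equal: −9p + 10 = 5p + 3 ⇒ −14p = -7 ⇒ p = 1/2, and the value is (-9)·(1/2) + 10 = 11/2.
For the defender: with q = P(Hold), equating Land's and Sea's payoffs gives −7q + 8 = 7q + 3 ⇒ q = 5/14.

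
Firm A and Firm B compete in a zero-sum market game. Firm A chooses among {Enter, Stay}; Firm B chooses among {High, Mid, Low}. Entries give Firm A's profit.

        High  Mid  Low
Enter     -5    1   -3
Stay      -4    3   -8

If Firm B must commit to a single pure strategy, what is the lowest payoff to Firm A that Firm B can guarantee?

Column maxima: High → -4, Mid → 3, Low → -3.
The smallest of these is -4.

-4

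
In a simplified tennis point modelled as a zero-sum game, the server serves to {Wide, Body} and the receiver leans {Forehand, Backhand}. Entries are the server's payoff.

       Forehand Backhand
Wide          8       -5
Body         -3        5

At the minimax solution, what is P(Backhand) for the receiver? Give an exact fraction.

Row minima: Wide → -5, Body → -3; maximin = -3.
Column maxima: Forehand → 8, Backhand → 5; minimax = 5.
-3 ≠ 5, so there is no saddle point; optimal play is mixed.
Let the server play Wide with probability p. Expected payoff against Forehand: 8p + (-3)(1−p) = 11p − 3; against Backhand: (-5)p + 5(1−p) = −10p + 5.
Setting these equal: 11p − 3 = −10p + 5 ⇒ 21p = 8 ⇒ p = 8/21, and the value is (11)·(8/21) − 3 = 25/21.
For the receiver: with q = P(Forehand), equating Wide's and Body's payoffs gives 13q − 5 = −8q + 5 ⇒ q = 10/21.

11/21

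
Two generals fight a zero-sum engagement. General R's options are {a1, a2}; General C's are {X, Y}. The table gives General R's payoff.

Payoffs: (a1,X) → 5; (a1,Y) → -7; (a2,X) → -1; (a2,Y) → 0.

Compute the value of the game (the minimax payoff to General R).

Row minima: a1 → -7, a2 → -1; maximin = -1.
Column maxima: X → 5, Y → 0; minimax = 0.
-1 ≠ 0, so there is no saddle point; optimal play is mixed.
Let General R play a1 with probability p. Expected payoff against X: 5p + (-1)(1−p) = 6p − 1; against Y: (-7)p + 0(1−p) = −7p.
Setting these equal: 6p − 1 = −7p ⇒ 13p = 1 ⇒ p = 1/13, and the value is (6)·(1/13) − 1 = -7/13.
For General C: with q = P(X), equating a1's and a2's payoffs gives 12q − 7 = −q ⇒ q = 7/13.

-7/13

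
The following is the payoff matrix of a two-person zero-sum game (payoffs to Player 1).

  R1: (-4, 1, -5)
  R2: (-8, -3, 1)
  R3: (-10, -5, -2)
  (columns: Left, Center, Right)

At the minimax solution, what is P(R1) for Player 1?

9/10

Row minima: R1 → -5, R2 → -8, R3 → -10; maximin = -5.
Column maxima: Left → -4, Center → 1, Right → 1; minimax = -4.
-5 ≠ -4, so there is no saddle point; optimal play is mixed.
R3 is strictly dominated by R2, so Player 1 never plays it.
Center is strictly dominated by Left (it gives Player 1 strictly more in every row), so Player 2 never plays it.
On the remaining 2×2 (R1, R2 vs Left, Right):
Let Player 1 play R1 with probability p. Expected payoff against Left: (-4)p + (-8)(1−p) = 4p − 8; against Right: (-5)p + 1(1−p) = −6p + 1.
Setting these equal: 4p − 8 = −6p + 1 ⇒ 10p = 9 ⇒ p = 9/10, and the value is (4)·(9/10) − 8 = -22/5.
For Player 2: with q = P(Left), equating R1's and R2's payoffs gives q − 5 = −9q + 1 ⇒ q = 3/5.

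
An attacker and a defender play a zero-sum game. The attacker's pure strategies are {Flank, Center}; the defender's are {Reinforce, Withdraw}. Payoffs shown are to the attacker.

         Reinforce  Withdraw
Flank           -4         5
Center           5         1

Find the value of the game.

29/13

Row minima: Flank → -4, Center → 1; maximin = 1.
Column maxima: Reinforce → 5, Withdraw → 5; minimax = 5.
1 ≠ 5, so there is no saddle point; optimal play is mixed.
Let the attacker play Flank with probability p. Expected payoff against Reinforce: (-4)p + 5(1−p) = −9p + 5; against Withdraw: 5p + 1(1−p) = 4p + 1.
Setting these equal: −9p + 5 = 4p + 1 ⇒ −13p = -4 ⇒ p = 4/13, and the value is (-9)·(4/13) + 5 = 29/13.
For the defender: with q = P(Reinforce), equating Flank's and Center's payoffs gives −9q + 5 = 4q + 1 ⇒ q = 4/13.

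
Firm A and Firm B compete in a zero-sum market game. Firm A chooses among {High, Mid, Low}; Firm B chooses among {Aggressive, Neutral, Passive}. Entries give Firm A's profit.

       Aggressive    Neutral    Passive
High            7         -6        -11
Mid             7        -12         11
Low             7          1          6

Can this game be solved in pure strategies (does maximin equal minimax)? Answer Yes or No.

Yes

Row minima: High → -11, Mid → -12, Low → 1; maximin = 1.
Column maxima: Aggressive → 7, Neutral → 1, Passive → 11; minimax = 1.
maximin = minimax = 1, so a saddle point exists.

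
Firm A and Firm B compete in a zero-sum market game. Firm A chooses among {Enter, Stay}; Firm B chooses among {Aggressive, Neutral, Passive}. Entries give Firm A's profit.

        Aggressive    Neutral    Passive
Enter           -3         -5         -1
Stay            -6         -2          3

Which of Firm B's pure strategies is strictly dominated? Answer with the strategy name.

Aggressive holds Firm A's payoff strictly below Passive in every row: -3 < -1, -6 < 3.
So Passive is strictly dominated for Firm B.

Passive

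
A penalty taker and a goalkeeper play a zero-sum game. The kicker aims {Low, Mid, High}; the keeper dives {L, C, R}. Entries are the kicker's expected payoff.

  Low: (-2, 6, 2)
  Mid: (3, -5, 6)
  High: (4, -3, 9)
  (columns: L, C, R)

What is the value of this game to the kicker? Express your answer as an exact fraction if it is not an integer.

Row minima: Low → -2, Mid → -5, High → -3; maximin = -2.
Column maxima: L → 4, C → 6, R → 9; minimax = 4.
-2 ≠ 4, so there is no saddle point; optimal play is mixed.
Mid is strictly dominated by High, so the kicker never plays it.
R is strictly dominated by L (it gives the kicker strictly more in every row), so the keeper never plays it.
On the remaining 2×2 (Low, High vs L, C):
Let the kicker play Low with probability p. Expected payoff against L: (-2)p + 4(1−p) = −6p + 4; against C: 6p + (-3)(1−p) = 9p − 3.
Setting these equal: −6p + 4 = 9p − 3 ⇒ −15p = -7 ⇒ p = 7/15, and the value is (-6)·(7/15) + 4 = 6/5.
For the keeper: with q = P(L), equating Low's and High's payoffs gives −8q + 6 = 7q − 3 ⇒ q = 3/5.

6/5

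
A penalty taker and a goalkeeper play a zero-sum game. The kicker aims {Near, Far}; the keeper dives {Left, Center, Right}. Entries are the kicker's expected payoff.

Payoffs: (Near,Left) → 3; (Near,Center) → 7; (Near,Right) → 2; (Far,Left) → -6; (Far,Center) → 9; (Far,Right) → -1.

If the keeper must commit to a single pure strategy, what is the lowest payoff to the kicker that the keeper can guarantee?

2

Column maxima: Left → 3, Center → 9, Right → 2.
The smallest of these is 2.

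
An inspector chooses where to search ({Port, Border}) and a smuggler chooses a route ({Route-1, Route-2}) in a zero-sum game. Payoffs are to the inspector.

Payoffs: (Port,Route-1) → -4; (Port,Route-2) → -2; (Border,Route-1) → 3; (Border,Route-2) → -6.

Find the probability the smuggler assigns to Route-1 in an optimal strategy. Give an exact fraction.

4/11

Row minima: Port → -4, Border → -6; maximin = -4.
Column maxima: Route-1 → 3, Route-2 → -2; minimax = -2.
-4 ≠ -2, so there is no saddle point; optimal play is mixed.
Let the inspector play Port with probability p. Expected payoff against Route-1: (-4)p + 3(1−p) = −7p + 3; against Route-2: (-2)p + (-6)(1−p) = 4p − 6.
Setting these equal: −7p + 3 = 4p − 6 ⇒ −11p = -9 ⇒ p = 9/11, and the value is (-7)·(9/11) + 3 = -30/11.
For the smuggler: with q = P(Route-1), equating Port's and Border's payoffs gives −2q − 2 = 9q − 6 ⇒ q = 4/11.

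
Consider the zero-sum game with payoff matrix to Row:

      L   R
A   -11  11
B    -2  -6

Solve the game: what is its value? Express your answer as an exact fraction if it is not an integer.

-44/13

Row minima: A → -11, B → -6; maximin = -6.
Column maxima: L → -2, R → 11; minimax = -2.
-6 ≠ -2, so there is no saddle point; optimal play is mixed.
Let Row play A with probability p. Expected payoff against L: (-11)p + (-2)(1−p) = −9p − 2; against R: 11p + (-6)(1−p) = 17p − 6.
Setting these equal: −9p − 2 = 17p − 6 ⇒ −26p = -4 ⇒ p = 2/13, and the value is (-9)·(2/13) − 2 = -44/13.
For Column: with q = P(L), equating A's and B's payoffs gives −22q + 11 = 4q − 6 ⇒ q = 17/26.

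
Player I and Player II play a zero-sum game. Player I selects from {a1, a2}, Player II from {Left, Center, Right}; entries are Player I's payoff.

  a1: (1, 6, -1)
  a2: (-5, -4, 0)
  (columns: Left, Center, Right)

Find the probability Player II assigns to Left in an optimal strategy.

1/7

Row minima: a1 → -1, a2 → -5; maximin = -1.
Column maxima: Left → 1, Center → 6, Right → 0; minimax = 0.
-1 ≠ 0, so there is no saddle point; optimal play is mixed.
Center is strictly dominated by Left (it gives Player I strictly more in every row), so Player II never plays it.
On the remaining 2×2 (a1, a2 vs Left, Right):
Let Player I play a1 with probability p. Expected payoff against Left: 1p + (-5)(1−p) = 6p − 5; against Right: (-1)p + 0(1−p) = −p.
Setting these equal: 6p − 5 = −p ⇒ 7p = 5 ⇒ p = 5/7, and the value is (6)·(5/7) − 5 = -5/7.
For Player II: with q = P(Left), equating a1's and a2's payoffs gives 2q − 1 = −5q ⇒ q = 1/7.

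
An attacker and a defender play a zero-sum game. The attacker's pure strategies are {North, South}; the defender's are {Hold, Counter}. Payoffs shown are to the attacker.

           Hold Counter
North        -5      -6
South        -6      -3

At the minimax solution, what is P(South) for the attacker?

1/4

Row minima: North → -6, South → -6; maximin = -6.
Column maxima: Hold → -5, Counter → -3; minimax = -5.
-6 ≠ -5, so there is no saddle point; optimal play is mixed.
Let the attacker play North with probability p. Expected payoff against Hold: (-5)p + (-6)(1−p) = p − 6; against Counter: (-6)p + (-3)(1−p) = −3p − 3.
Setting these equal: p − 6 = −3p − 3 ⇒ 4p = 3 ⇒ p = 3/4, and the value is (1)·(3/4) − 6 = -21/4.
For the defender: with q = P(Hold), equating North's and South's payoffs gives q − 6 = −3q − 3 ⇒ q = 3/4.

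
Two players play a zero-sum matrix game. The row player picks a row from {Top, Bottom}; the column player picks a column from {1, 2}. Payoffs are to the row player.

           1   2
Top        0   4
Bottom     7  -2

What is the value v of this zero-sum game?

28/13

Row minima: Top → 0, Bottom → -2; maximin = 0.
Column maxima: 1 → 7, 2 → 4; minimax = 4.
0 ≠ 4, so there is no saddle point; optimal play is mixed.
Let the row player play Top with probability p. Expected payoff against 1: 0p + 7(1−p) = −7p + 7; against 2: 4p + (-2)(1−p) = 6p − 2.
Setting these equal: −7p + 7 = 6p − 2 ⇒ −13p = -9 ⇒ p = 9/13, and the value is (-7)·(9/13) + 7 = 28/13.
For the column player: with q = P(1), equating Top's and Bottom's payoffs gives −4q + 4 = 9q − 2 ⇒ q = 6/13.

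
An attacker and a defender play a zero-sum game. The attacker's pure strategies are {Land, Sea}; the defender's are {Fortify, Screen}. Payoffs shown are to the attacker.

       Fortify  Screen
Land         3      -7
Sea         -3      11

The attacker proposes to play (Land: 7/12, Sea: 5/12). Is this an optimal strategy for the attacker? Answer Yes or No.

Yes

Against Fortify this mix gives (7/12)·3 + (5/12)·(-3) = 1/2.
Against Screen this mix gives (7/12)·(-7) + (5/12)·11 = 1/2.
All of the defender's active replies (Fortify, Screen) yield 1/2, and no column does worse for the attacker. The mix makes the defender indifferent and guarantees 1/2, so it is optimal.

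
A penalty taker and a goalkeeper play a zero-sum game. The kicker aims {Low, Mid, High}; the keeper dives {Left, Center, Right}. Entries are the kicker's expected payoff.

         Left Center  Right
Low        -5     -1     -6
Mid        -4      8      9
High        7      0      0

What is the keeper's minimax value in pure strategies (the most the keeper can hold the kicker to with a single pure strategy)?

7

Column maxima: Left → 7, Center → 8, Right → 9.
The smallest of these is 7.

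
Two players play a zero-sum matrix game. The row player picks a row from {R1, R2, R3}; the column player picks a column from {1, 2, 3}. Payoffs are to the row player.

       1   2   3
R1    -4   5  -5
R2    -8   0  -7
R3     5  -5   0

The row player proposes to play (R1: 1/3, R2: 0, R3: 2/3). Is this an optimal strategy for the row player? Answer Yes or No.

Yes

Against 1 this mix gives (1/3)·(-4) + (2/3)·5 = 2.
Against 2 this mix gives (1/3)·5 + (2/3)·(-5) = -5/3.
Against 3 this mix gives (1/3)·(-5) + (2/3)·0 = -5/3.
All of the column player's active replies (2, 3) yield -5/3, and no column does worse for the row player. The mix makes the column player indifferent and guarantees -5/3, so it is optimal.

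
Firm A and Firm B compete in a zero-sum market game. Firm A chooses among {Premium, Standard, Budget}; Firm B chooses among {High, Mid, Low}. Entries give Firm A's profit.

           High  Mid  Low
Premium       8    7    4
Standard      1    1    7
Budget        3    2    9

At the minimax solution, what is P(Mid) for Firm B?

Row minima: Premium → 4, Standard → 1, Budget → 2; maximin = 4.
Column maxima: High → 8, Mid → 7, Low → 9; minimax = 7.
4 ≠ 7, so there is no saddle point; optimal play is mixed.
Standard is strictly dominated by Budget, so Firm A never plays it.
With Standard eliminated, High is strictly dominated by Mid (it gives Firm A strictly more in every remaining row), so Firm B never plays it.
On the remaining 2×2 (Premium, Budget vs Mid, Low):
Let Firm A play Premium with probability p. Expected payoff against Mid: 7p + 2(1−p) = 5p + 2; against Low: 4p + 9(1−p) = −5p + 9.
Setting these equal: 5p + 2 = −5p + 9 ⇒ 10p = 7 ⇒ p = 7/10, and the value is (5)·(7/10) + 2 = 11/2.
For Firm B: with q = P(Mid), equating Premium's and Budget's payoffs gives 3q + 4 = −7q + 9 ⇒ q = 1/2.

1/2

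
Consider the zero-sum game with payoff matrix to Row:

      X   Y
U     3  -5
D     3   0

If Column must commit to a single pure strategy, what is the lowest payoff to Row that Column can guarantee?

Column maxima: X → 3, Y → 0.
The smallest of these is 0.

0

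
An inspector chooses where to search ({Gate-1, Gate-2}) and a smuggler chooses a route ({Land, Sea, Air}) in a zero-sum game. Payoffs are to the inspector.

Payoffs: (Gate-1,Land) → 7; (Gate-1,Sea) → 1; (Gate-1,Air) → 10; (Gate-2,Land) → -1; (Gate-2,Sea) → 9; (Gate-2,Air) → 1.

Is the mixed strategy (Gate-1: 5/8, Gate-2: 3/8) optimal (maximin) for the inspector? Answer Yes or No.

Against Land this mix gives (5/8)·7 + (3/8)·(-1) = 4.
Against Sea this mix gives (5/8)·1 + (3/8)·9 = 4.
Against Air this mix gives (5/8)·10 + (3/8)·1 = 53/8.
All of the smuggler's active replies (Land, Sea) yield 4, and no column does worse for the inspector. The mix makes the smuggler indifferent and guarantees 4, so it is optimal.

Yes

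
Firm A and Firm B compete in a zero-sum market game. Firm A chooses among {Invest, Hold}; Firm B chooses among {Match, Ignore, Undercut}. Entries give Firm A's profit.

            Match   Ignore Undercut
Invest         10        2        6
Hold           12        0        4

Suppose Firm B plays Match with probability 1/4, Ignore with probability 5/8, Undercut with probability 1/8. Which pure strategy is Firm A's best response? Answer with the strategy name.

Invest

Expected payoff of Invest: (1/4)·10 + (5/8)·2 + (1/8)·6 = 9/2.
Expected payoff of Hold: (1/4)·12 + (5/8)·0 + (1/8)·4 = 7/2.
The largest is 9/2, so Firm A's best response is Invest.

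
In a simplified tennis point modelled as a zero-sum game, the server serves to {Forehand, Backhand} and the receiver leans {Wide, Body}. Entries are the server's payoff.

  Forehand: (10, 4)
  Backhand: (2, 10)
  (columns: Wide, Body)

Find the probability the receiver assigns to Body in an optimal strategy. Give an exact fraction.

4/7

Row minima: Forehand → 4, Backhand → 2; maximin = 4.
Column maxima: Wide → 10, Body → 10; minimax = 10.
4 ≠ 10, so there is no saddle point; optimal play is mixed.
Let the server play Forehand with probability p. Expected payoff against Wide: 10p + 2(1−p) = 8p + 2; against Body: 4p + 10(1−p) = −6p + 10.
Setting these equal: 8p + 2 = −6p + 10 ⇒ 14p = 8 ⇒ p = 4/7, and the value is (8)·(4/7) + 2 = 46/7.
For the receiver: with q = P(Wide), equating Forehand's and Backhand's payoffs gives 6q + 4 = −8q + 10 ⇒ q = 3/7.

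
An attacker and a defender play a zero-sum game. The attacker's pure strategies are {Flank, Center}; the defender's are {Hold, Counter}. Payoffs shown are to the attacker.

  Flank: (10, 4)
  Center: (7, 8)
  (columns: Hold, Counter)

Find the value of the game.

Row minima: Flank → 4, Center → 7; maximin = 7.
Column maxima: Hold → 10, Counter → 8; minimax = 8.
7 ≠ 8, so there is no saddle point; optimal play is mixed.
Let the attacker play Flank with probability p. Expected payoff against Hold: 10p + 7(1−p) = 3p + 7; against Counter: 4p + 8(1−p) = −4p + 8.
Setting these equal: 3p + 7 = −4p + 8 ⇒ 7p = 1 ⇒ p = 1/7, and the value is (3)·(1/7) + 7 = 52/7.
For the defender: with q = P(Hold), equating Flank's and Center's payoffs gives 6q + 4 = −q + 8 ⇒ q = 4/7.

52/7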